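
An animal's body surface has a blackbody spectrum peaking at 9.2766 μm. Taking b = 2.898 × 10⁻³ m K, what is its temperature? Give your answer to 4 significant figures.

Wien's law gives T = b/λ_max = (2.898×10⁻³ m·K)/(9.2766×10⁻⁶ m) = 312.4 K.

T ≈ 312.4 K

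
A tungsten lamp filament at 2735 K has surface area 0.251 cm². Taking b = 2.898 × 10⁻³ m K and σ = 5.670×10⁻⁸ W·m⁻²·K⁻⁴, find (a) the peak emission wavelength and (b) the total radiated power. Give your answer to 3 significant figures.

λ_max ≈ 1.06 μm; P ≈ 79.6 W

(a) λ_max = b/T = 2.898×10⁻³/2735 = 1.060×10⁻⁶ m = 1.06 μm.
Area A = 0.251 cm² = 2.51×10⁻⁵ m².
(b) P = σAT⁴ = 5.670×10⁻⁸×2.51×10⁻⁵×(2735)⁴ = 79.6 W.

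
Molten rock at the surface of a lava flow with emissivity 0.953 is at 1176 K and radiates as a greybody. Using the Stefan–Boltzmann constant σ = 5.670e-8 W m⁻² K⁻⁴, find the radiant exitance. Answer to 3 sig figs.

Stefan–Boltzmann: I = εσT⁴ = 0.953 × 5.670×10⁻⁸ × (1176)⁴ = 1.03×10⁵ W/m².

I ≈ 1.03×10⁵ W/m²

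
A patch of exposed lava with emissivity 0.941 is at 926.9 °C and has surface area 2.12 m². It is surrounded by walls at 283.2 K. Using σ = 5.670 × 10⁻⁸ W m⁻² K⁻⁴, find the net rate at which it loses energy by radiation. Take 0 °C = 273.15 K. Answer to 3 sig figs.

Net loss ≈ 2.34×10⁵ W

T = 926.9 °C + 273.15 = 1200.05 K.
Area A = 2.12 m².
Net radiated power P_net = εσA(T⁴ − T₀⁴) = 0.941×5.670×10⁻⁸×2.12×(1200.05⁴ − 283.2⁴).
T⁴ − T₀⁴ = 2.07395×10¹² − 6.43240×10⁹ = 2.06752×10¹² K⁴, so P_net = 2.34×10⁵ W.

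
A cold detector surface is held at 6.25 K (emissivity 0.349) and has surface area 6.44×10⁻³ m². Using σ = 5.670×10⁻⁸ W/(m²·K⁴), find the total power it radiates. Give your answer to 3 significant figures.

Area A = 6.44×10⁻³ m².
P = εσAT⁴ = 0.349 × 5.670×10⁻⁸ × 6.44×10⁻³ × (6.25)⁴ = 1.94×10⁻⁷ W.

P ≈ 1.94×10⁻⁷ W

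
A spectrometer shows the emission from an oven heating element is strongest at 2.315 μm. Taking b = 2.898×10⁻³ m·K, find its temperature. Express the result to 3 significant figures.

Wien's law gives T = b/λ_max = (2.898×10⁻³ m·K)/(2.315×10⁻⁶ m) = 1.25×10³ K.

T ≈ 1.25×10³ K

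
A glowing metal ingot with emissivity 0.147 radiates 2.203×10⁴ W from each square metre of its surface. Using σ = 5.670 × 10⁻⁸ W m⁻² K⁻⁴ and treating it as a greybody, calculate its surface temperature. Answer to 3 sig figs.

T ≈ 1.28×10³ K

I = εσT⁴, so T = (I/εσ)^(1/4) = (2.203×10⁴/(0.147×5.670×10⁻⁸))^(1/4) = 1.28×10³ K.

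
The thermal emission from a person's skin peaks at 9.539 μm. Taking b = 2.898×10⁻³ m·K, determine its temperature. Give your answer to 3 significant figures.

T ≈ 304 K

Wien's law gives T = b/λ_max = (2.898×10⁻³ m·K)/(9.539×10⁻⁶ m) = 304 K.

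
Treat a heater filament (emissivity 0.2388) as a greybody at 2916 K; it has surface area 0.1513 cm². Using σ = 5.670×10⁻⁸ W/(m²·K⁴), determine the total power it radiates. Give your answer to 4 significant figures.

Area A = 0.1513 cm² = 1.513×10⁻⁵ m².
P = εσAT⁴ = 0.2388 × 5.670×10⁻⁸ × 1.513×10⁻⁵ × (2916)⁴ = 14.81 W.

P ≈ 14.81 W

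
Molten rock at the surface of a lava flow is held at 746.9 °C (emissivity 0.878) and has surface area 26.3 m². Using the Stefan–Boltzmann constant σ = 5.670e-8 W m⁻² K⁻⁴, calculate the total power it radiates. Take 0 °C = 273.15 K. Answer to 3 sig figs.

P ≈ 1.42×10⁶ W

T = 746.9 °C + 273.15 = 1020.05 K.
Area A = 26.3 m².
P = εσAT⁴ = 0.878 × 5.670×10⁻⁸ × 26.3 × (1020.05)⁴ = 1.42×10⁶ W.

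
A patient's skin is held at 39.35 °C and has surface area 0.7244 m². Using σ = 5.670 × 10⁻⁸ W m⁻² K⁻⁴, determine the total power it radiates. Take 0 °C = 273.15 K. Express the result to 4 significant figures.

P ≈ 391.7 W

T = 39.35 °C + 273.15 = 312.50 K.
Area A = 0.7244 m².
P = σAT⁴ = 5.670×10⁻⁸ × 0.7244 × (312.50)⁴ = 391.7 W.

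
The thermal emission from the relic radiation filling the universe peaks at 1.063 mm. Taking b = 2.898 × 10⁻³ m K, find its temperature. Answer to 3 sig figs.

T ≈ 2.73 K

Wien's law gives T = b/λ_max = (2.898×10⁻³ m·K)/(1.063×10⁻³ m) = 2.73 K.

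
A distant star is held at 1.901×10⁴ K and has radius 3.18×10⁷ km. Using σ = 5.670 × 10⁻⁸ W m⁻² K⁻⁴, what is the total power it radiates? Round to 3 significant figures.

P ≈ 9.41×10³¹ W

Surface area A = 4πR² = 4π(3.18×10¹⁰ m)² = 1.27076×10²² m².
P = σAT⁴ = 5.670×10⁻⁸ × 1.27076×10²² × (1.901×10⁴)⁴ = 9.41×10³¹ W.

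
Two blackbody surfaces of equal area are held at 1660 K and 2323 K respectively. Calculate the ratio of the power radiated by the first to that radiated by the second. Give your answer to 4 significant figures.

With equal areas, P₁/P₂ = (T₁/T₂)⁴ = (1660/2323)⁴ = 0.2608.

P₁/P₂ ≈ 0.2608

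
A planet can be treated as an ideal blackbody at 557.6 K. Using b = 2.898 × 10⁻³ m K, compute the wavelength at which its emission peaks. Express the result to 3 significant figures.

λ_max ≈ 5.20 μm

Wien's displacement law: λ_max = b/T = (2.898×10⁻³ m·K)/(557.6 K) = 5.197×10⁻⁶ m.
That is 5.20 μm, in the infrared range.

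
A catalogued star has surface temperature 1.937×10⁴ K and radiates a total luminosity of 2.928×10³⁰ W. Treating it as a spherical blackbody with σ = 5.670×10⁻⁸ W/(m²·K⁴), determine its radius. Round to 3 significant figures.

R ≈ 5.40×10⁹ m

L = 4πR²σT⁴ ⇒ R = √(L/(4πσT⁴)).
σT⁴ = 7.98181×10⁹ W/m², so R = √(2.928×10³⁰/(4π×7.98181×10⁹)) = 5.40×10⁹ m.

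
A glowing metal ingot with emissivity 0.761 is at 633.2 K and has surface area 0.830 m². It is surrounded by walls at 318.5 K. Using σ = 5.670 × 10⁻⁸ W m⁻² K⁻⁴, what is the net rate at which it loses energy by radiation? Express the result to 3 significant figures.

Net loss ≈ 5.39×10³ W

Area A = 0.830 m².
Net radiated power P_net = εσA(T⁴ − T₀⁴) = 0.761×5.670×10⁻⁸×0.830×(633.2⁴ − 318.5⁴).
T⁴ − T₀⁴ = 1.60755×10¹¹ − 1.02905×10¹⁰ = 1.50464×10¹¹ K⁴, so P_net = 5.39×10³ W.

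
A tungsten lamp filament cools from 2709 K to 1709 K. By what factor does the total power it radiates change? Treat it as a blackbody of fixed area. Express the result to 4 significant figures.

P₂/P₁ ≈ 0.1584

P ∝ T⁴, so P₂/P₁ = (T₂/T₁)⁴ = (1709/2709)⁴ = (0.630860)⁴ = 0.1584.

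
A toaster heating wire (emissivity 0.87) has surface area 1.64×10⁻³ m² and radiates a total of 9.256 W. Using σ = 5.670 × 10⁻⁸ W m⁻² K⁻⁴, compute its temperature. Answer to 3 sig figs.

T ≈ 582 K

Area A = 1.64×10⁻³ m².
P = εσAT⁴ ⇒ T = (P/(εσA))^(1/4) = (9.256/(0.87×5.670×10⁻⁸×1.64×10⁻³))^(1/4) = 582 K.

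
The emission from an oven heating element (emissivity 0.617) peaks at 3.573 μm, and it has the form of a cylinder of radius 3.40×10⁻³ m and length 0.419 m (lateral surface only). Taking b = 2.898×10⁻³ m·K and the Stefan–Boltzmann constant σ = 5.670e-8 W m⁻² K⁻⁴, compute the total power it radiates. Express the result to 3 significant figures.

P ≈ 136 W

Wien's law: T = b/λ_max = 2.898×10⁻³/3.573×10⁻⁶ = 811.083 K.
Lateral area A = 2πrL = 2π×3.40×10⁻³×0.419 = 8.95103×10⁻³ m².
Then P = εσAT⁴ = 0.617×5.670×10⁻⁸×8.95103×10⁻³×(811.083)⁴ = 136 W.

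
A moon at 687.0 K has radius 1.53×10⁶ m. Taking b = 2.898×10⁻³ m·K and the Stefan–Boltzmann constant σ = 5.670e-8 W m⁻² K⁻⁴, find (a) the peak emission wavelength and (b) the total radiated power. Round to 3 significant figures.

λ_max ≈ 4.22 μm; P ≈ 3.72×10¹⁷ W

(a) λ_max = b/T = 2.898×10⁻³/687.0 = 4.218×10⁻⁶ m = 4.22 μm.
Surface area A = 4πR² = 4π(1.53×10⁶ m)² = 2.94166×10¹³ m².
(b) P = σAT⁴ = 5.670×10⁻⁸×2.94166×10¹³×(687.0)⁴ = 3.72×10¹⁷ W.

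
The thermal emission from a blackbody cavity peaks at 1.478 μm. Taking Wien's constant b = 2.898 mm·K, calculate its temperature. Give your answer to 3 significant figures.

T ≈ 1.96×10³ K

Wien's law gives T = b/λ_max = (2.898×10⁻³ m·K)/(1.478×10⁻⁶ m) = 1.96×10³ K.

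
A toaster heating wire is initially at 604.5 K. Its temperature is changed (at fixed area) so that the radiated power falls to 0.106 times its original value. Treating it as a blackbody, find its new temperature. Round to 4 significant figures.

P ∝ T⁴, so T₂/T₁ = (P₂/P₁)^(1/4) = (0.106)^(1/4) = 0.570593.
T₂ = 604.5 × 0.570593 = 344.9 K.

T₂ ≈ 344.9 K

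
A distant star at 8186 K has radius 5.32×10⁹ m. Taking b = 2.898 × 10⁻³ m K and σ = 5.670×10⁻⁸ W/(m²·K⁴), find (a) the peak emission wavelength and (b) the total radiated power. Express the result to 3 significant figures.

(a) λ_max = b/T = 2.898×10⁻³/8186 = 3.540×10⁻⁷ m = 0.354 μm.
Surface area A = 4πR² = 4π(5.32×10⁹ m)² = 3.55658×10²⁰ m².
(b) P = σAT⁴ = 5.670×10⁻⁸×3.55658×10²⁰×(8186)⁴ = 9.06×10²⁸ W.

λ_max ≈ 0.354 μm; P ≈ 9.06×10²⁸ W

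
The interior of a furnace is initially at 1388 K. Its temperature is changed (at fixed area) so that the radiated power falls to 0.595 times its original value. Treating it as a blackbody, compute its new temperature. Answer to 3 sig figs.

P ∝ T⁴, so T₂/T₁ = (P₂/P₁)^(1/4) = (0.595)^(1/4) = 0.878272.
T₂ = 1388 × 0.878272 = 1.22×10³ K.

T₂ ≈ 1.22×10³ K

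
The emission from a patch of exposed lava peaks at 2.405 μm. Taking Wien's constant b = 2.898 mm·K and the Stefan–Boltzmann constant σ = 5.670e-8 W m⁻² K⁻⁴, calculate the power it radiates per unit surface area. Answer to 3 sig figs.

Wien's law: T = b/λ_max = 2.898×10⁻³/2.405×10⁻⁶ = 1204.99 K.
Then I = σT⁴ = 5.670×10⁻⁸×(1204.99)⁴ = 1.20×10⁵ W/m².

I ≈ 1.20×10⁵ W/m²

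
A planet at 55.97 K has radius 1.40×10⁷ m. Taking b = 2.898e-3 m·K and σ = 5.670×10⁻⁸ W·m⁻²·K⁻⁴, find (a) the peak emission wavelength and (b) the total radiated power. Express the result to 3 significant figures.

λ_max ≈ 51.8 μm; P ≈ 1.37×10¹⁵ W

(a) λ_max = b/T = 2.898×10⁻³/55.97 = 5.178×10⁻⁵ m = 51.8 μm.
Surface area A = 4πR² = 4π(1.40×10⁷ m)² = 2.46301×10¹⁵ m².
(b) P = σAT⁴ = 5.670×10⁻⁸×2.46301×10¹⁵×(55.97)⁴ = 1.37×10¹⁵ W.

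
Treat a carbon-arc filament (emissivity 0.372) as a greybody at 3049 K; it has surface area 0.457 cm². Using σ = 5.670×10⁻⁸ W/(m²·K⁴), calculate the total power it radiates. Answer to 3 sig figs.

P ≈ 83.3 W

Area A = 0.457 cm² = 4.57×10⁻⁵ m².
P = εσAT⁴ = 0.372 × 5.670×10⁻⁸ × 4.57×10⁻⁵ × (3049)⁴ = 83.3 W.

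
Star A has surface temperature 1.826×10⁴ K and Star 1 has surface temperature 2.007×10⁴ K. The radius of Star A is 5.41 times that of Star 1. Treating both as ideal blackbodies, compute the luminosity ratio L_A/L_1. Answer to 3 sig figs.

L ∝ R²T⁴, so L_A/L_1 = (R_A/R_1)²(T_A/T_1)⁴ = (5.41)² × (1.826×10⁴/2.007×10⁴)⁴ = 29.2681 × 0.685194 = 20.1.

L_A/L_1 ≈ 20.1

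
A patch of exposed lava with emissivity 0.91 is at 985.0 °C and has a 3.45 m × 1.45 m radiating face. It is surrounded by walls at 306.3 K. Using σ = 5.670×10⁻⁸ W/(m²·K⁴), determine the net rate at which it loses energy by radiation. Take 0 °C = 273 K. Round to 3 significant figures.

T = 985.0 °C + 273 = 1258.0 K.
Area A = 3.45 × 1.45 = 5.0025 m².
Net radiated power P_net = εσA(T⁴ − T₀⁴) = 0.91×5.670×10⁻⁸×5.0025×(1258.0⁴ − 306.3⁴).
T⁴ − T₀⁴ = 2.50451×10¹² − 8.80213×10⁹ = 2.49571×10¹² K⁴, so P_net = 6.44×10⁵ W.

Net loss ≈ 6.44×10⁵ W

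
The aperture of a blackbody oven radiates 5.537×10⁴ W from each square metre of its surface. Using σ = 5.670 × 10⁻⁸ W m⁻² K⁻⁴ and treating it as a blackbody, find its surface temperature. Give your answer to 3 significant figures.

T ≈ 994 K

I = σT⁴, so T = (I/σ)^(1/4) = (5.537×10⁴/(5.670×10⁻⁸))^(1/4) = 994 K.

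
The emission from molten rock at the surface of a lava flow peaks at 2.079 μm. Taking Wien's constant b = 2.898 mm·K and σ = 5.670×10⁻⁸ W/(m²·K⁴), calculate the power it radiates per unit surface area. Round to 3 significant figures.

I ≈ 2.14×10⁵ W/m²

Wien's law: T = b/λ_max = 2.898×10⁻³/2.079×10⁻⁶ = 1393.94 K.
Then I = σT⁴ = 5.670×10⁻⁸×(1393.94)⁴ = 2.14×10⁵ W/m².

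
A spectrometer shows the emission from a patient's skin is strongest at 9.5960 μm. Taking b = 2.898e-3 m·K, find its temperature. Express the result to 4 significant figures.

T ≈ 302.0 K

Wien's law gives T = b/λ_max = (2.898×10⁻³ m·K)/(9.5960×10⁻⁶ m) = 302.0 K.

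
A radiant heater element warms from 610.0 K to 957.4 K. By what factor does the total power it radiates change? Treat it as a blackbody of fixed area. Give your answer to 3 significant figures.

P ∝ T⁴, so P₂/P₁ = (T₂/T₁)⁴ = (957.4/610.0)⁴ = (1.56951)⁴ = 6.07.

P₂/P₁ ≈ 6.07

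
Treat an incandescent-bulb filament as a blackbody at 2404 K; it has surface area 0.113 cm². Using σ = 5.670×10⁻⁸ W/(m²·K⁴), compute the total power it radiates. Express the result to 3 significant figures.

P ≈ 21.4 W

Area A = 0.113 cm² = 1.13×10⁻⁵ m².
P = σAT⁴ = 5.670×10⁻⁸ × 1.13×10⁻⁵ × (2404)⁴ = 21.4 W.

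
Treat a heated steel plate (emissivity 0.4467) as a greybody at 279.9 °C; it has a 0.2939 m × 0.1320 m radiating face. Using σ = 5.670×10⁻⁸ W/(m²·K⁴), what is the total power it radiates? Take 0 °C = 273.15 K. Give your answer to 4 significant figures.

T = 279.9 °C + 273.15 = 553.05 K.
Area A = 0.2939 × 0.1320 = 0.0387948 m².
P = εσAT⁴ = 0.4467 × 5.670×10⁻⁸ × 0.0387948 × (553.05)⁴ = 91.92 W.

P ≈ 91.92 W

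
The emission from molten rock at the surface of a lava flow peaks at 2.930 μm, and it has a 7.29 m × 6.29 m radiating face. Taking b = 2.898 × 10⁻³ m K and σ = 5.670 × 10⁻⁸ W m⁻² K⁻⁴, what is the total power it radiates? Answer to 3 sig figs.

Wien's law: T = b/λ_max = 2.898×10⁻³/2.930×10⁻⁶ = 989.078 K.
Area A = 7.29 × 6.29 = 45.8541 m².
Then P = σAT⁴ = 5.670×10⁻⁸×45.8541×(989.078)⁴ = 2.49×10⁶ W.

P ≈ 2.49×10⁶ W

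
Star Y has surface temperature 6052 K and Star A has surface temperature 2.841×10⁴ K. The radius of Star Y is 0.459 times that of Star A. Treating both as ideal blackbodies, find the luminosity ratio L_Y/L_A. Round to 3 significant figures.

L_Y/L_A ≈ 4.34×10⁻⁴

L ∝ R²T⁴, so L_Y/L_A = (R_Y/R_A)²(T_Y/T_A)⁴ = (0.459)² × (6052/2.841×10⁴)⁴ = 0.210681 × 2.05926×10⁻³ = 4.34×10⁻⁴.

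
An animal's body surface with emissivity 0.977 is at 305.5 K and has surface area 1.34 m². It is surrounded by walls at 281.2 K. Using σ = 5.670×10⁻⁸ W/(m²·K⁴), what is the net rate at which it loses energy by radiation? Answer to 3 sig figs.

Net loss ≈ 182 W

Area A = 1.34 m².
Net radiated power P_net = εσA(T⁴ − T₀⁴) = 0.977×5.670×10⁻⁸×1.34×(305.5⁴ − 281.2⁴).
T⁴ − T₀⁴ = 8.71054×10⁹ − 6.25261×10⁹ = 2.45793×10⁹ K⁴, so P_net = 182 W.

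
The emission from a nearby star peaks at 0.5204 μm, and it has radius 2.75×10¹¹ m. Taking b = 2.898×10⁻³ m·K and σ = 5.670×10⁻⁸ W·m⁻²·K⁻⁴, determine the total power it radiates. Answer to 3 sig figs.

Wien's law: T = b/λ_max = 2.898×10⁻³/5.204×10⁻⁷ = 5568.79 K.
Surface area A = 4πR² = 4π(2.75×10¹¹ m)² = 9.50332×10²³ m².
Then P = σAT⁴ = 5.670×10⁻⁸×9.50332×10²³×(5568.79)⁴ = 5.18×10³¹ W.

P ≈ 5.18×10³¹ W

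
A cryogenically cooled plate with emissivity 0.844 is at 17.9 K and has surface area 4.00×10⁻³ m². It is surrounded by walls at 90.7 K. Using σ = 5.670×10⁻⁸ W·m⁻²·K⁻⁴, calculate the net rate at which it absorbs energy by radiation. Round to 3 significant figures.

Net gain ≈ 0.0129 W

Area A = 4.00×10⁻³ m².
Net radiated power P_net = εσA(T⁴ − T₀⁴) = 0.844×5.670×10⁻⁸×4.00×10⁻³×(17.9⁴ − 90.7⁴).
T⁴ − T₀⁴ = 1.02663×10⁵ − 6.76751×10⁷ = -6.75724×10⁷ K⁴, so P_net = -0.0129 W — negative, meaning a net gain of 0.0129 W.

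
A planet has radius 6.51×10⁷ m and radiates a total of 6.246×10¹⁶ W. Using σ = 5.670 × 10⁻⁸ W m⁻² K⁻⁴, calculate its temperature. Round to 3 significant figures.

Surface area A = 4πR² = 4π(6.51×10⁷ m)² = 5.32564×10¹⁶ m².
P = σAT⁴ ⇒ T = (P/(σA))^(1/4) = (6.246×10¹⁶/(5.670×10⁻⁸×5.32564×10¹⁶))^(1/4) = 67.4 K.

T ≈ 67.4 K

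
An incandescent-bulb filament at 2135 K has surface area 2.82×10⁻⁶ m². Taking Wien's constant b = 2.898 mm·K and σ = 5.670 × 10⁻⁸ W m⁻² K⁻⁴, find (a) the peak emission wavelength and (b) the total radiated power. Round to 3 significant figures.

λ_max ≈ 1.36×10³ nm; P ≈ 3.32 W

(a) λ_max = b/T = 2.898×10⁻³/2135 = 1.357×10⁻⁶ m = 1.36×10³ nm.
Area A = 2.82×10⁻⁶ m².
(b) P = σAT⁴ = 5.670×10⁻⁸×2.82×10⁻⁶×(2135)⁴ = 3.32 W.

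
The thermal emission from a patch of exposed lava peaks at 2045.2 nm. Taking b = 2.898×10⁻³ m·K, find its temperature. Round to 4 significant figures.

T ≈ 1417 K

Wien's law gives T = b/λ_max = (2.898×10⁻³ m·K)/(2.0452×10⁻⁶ m) = 1417 K.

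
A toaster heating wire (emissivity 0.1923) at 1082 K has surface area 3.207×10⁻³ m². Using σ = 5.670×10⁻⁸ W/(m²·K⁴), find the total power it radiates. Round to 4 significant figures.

Area A = 3.207×10⁻³ m².
P = εσAT⁴ = 0.1923 × 5.670×10⁻⁸ × 3.207×10⁻³ × (1082)⁴ = 47.93 W.

P ≈ 47.93 W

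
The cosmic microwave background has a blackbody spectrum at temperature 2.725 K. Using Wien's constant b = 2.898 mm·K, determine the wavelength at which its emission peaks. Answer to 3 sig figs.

λ_max ≈ 1.06×10⁻³ m

Wien's displacement law: λ_max = b/T = (2.898×10⁻³ m·K)/(2.725 K) = 1.063×10⁻³ m.
That is 1.06×10⁻³ m, in the microwave range.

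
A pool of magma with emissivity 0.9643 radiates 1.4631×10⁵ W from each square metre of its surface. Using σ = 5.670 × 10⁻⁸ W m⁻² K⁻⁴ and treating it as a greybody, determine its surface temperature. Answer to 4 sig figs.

T ≈ 1279 K

I = εσT⁴, so T = (I/εσ)^(1/4) = (1.4631×10⁵/(0.9643×5.670×10⁻⁸))^(1/4) = 1279 K.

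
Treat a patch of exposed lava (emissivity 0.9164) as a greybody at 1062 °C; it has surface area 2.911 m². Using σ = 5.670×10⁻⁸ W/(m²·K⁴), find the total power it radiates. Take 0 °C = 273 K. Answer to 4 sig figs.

T = 1062 °C + 273 = 1335 K.
Area A = 2.911 m².
P = εσAT⁴ = 0.9164 × 5.670×10⁻⁸ × 2.911 × (1335)⁴ = 4.804×10⁵ W.

P ≈ 4.804×10⁵ W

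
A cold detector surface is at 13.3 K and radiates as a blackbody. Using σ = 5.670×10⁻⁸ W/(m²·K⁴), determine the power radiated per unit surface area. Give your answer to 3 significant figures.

Stefan–Boltzmann: I = σT⁴ = 5.670×10⁻⁸ × (13.3)⁴ = 1.77×10⁻³ W/m².

I ≈ 1.77×10⁻³ W/m²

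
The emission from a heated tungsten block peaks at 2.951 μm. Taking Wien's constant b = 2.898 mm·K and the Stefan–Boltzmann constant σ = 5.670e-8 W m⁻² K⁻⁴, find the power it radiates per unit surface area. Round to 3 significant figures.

Wien's law: T = b/λ_max = 2.898×10⁻³/2.951×10⁻⁶ = 982.040 K.
Then I = σT⁴ = 5.670×10⁻⁸×(982.040)⁴ = 5.27×10⁴ W/m².

I ≈ 5.27×10⁴ W/m²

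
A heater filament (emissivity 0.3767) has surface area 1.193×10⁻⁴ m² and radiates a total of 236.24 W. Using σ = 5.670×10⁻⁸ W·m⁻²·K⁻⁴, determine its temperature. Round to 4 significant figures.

T ≈ 3103 K

Area A = 1.193×10⁻⁴ m².
P = εσAT⁴ ⇒ T = (P/(εσA))^(1/4) = (236.24/(0.3767×5.670×10⁻⁸×1.193×10⁻⁴))^(1/4) = 3103 K.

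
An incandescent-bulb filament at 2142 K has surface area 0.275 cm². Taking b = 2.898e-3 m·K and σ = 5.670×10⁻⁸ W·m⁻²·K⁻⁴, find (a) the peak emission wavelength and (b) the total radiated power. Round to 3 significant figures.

(a) λ_max = b/T = 2.898×10⁻³/2142 = 1.353×10⁻⁶ m = 1.35×10³ nm.
Area A = 0.275 cm² = 2.75×10⁻⁵ m².
(b) P = σAT⁴ = 5.670×10⁻⁸×2.75×10⁻⁵×(2142)⁴ = 32.8 W.

λ_max ≈ 1.35×10³ nm; P ≈ 32.8 W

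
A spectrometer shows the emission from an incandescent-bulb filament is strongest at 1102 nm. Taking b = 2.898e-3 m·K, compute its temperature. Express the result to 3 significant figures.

T ≈ 2.63×10³ K

Wien's law gives T = b/λ_max = (2.898×10⁻³ m·K)/(1.102×10⁻⁶ m) = 2.63×10³ K.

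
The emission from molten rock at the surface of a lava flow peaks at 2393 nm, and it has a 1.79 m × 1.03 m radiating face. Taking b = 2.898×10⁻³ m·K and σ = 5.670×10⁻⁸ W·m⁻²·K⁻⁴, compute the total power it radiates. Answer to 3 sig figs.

P ≈ 2.25×10⁵ W

Wien's law: T = b/λ_max = 2.898×10⁻³/2.393×10⁻⁶ = 1211.03 K.
Area A = 1.79 × 1.03 = 1.8437 m².
Then P = σAT⁴ = 5.670×10⁻⁸×1.8437×(1211.03)⁴ = 2.25×10⁵ W.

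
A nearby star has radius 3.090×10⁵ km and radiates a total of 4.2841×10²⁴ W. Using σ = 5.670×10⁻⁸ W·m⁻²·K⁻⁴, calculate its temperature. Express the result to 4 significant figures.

T ≈ 2817 K

Surface area A = 4πR² = 4π(3.090×10⁸ m)² = 1.19985×10¹⁸ m².
P = σAT⁴ ⇒ T = (P/(σA))^(1/4) = (4.2841×10²⁴/(5.670×10⁻⁸×1.19985×10¹⁸))^(1/4) = 2817 K.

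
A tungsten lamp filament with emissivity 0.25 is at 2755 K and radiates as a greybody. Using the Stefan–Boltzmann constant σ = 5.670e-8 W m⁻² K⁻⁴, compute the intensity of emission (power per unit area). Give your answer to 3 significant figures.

Stefan–Boltzmann: I = εσT⁴ = 0.25 × 5.670×10⁻⁸ × (2755)⁴ = 8.17×10⁵ W/m².

I ≈ 8.17×10⁵ W/m²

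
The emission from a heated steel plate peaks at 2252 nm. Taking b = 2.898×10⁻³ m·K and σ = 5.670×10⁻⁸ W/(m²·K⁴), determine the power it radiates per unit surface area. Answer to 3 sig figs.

I ≈ 1.55×10⁵ W/m²

Wien's law: T = b/λ_max = 2.898×10⁻³/2.252×10⁻⁶ = 1286.86 K.
Then I = σT⁴ = 5.670×10⁻⁸×(1286.86)⁴ = 1.55×10⁵ W/m².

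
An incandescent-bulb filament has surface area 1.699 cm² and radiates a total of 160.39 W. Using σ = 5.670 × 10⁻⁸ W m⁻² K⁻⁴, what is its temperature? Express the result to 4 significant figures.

Area A = 1.699 cm² = 1.699×10⁻⁴ m².
P = σAT⁴ ⇒ T = (P/(σA))^(1/4) = (160.39/(5.670×10⁻⁸×1.699×10⁻⁴))^(1/4) = 2020 K.

T ≈ 2020 K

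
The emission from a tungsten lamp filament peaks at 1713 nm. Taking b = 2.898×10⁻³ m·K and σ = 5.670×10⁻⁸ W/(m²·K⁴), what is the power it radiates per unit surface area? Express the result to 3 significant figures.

Wien's law: T = b/λ_max = 2.898×10⁻³/1.713×10⁻⁶ = 1691.77 K.
Then I = σT⁴ = 5.670×10⁻⁸×(1691.77)⁴ = 4.64×10⁵ W/m².

I ≈ 4.64×10⁵ W/m²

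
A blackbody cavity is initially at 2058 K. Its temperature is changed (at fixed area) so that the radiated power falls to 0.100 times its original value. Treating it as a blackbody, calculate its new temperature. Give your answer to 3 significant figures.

T₂ ≈ 1.16×10³ K

P ∝ T⁴, so T₂/T₁ = (P₂/P₁)^(1/4) = (0.100)^(1/4) = 0.562341.
T₂ = 2058 × 0.562341 = 1.16×10³ K.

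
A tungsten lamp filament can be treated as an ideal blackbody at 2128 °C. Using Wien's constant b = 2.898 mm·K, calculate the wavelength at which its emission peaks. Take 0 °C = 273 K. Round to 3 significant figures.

T = 2128 °C + 273 = 2401 K.
Wien's displacement law: λ_max = b/T = (2.898×10⁻³ m·K)/(2401 K) = 1.207×10⁻⁶ m.
That is 1.21×10³ nm, in the infrared range.

λ_max ≈ 1.21×10³ nm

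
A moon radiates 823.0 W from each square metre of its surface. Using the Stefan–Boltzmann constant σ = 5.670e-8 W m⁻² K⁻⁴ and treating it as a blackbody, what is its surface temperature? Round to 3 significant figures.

T ≈ 347 K

I = σT⁴, so T = (I/σ)^(1/4) = (823.0/(5.670×10⁻⁸))^(1/4) = 347 K.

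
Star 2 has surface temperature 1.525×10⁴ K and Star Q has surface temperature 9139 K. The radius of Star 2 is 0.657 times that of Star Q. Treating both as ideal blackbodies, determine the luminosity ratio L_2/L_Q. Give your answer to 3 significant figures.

L_2/L_Q ≈ 3.35

L ∝ R²T⁴, so L_2/L_Q = (R_2/R_Q)²(T_2/T_Q)⁴ = (0.657)² × (1.525×10⁴/9139)⁴ = 0.431649 × 7.75327 = 3.35.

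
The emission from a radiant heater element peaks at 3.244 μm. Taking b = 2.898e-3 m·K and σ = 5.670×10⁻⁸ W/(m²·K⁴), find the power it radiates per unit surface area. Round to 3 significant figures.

I ≈ 3.61×10⁴ W/m²

Wien's law: T = b/λ_max = 2.898×10⁻³/3.244×10⁻⁶ = 893.342 K.
Then I = σT⁴ = 5.670×10⁻⁸×(893.342)⁴ = 3.61×10⁴ W/m².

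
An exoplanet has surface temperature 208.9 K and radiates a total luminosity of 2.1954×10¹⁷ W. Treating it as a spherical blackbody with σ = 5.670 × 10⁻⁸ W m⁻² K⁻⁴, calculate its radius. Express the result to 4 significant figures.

L = 4πR²σT⁴ ⇒ R = √(L/(4πσT⁴)).
σT⁴ = 107.978 W/m², so R = √(2.1954×10¹⁷/(4π×107.978)) = 1.272×10⁷ m.

R ≈ 1.272×10⁷ m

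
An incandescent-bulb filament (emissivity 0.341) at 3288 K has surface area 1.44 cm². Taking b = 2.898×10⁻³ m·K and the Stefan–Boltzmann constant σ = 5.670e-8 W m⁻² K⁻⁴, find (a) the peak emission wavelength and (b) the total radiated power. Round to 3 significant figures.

λ_max ≈ 0.881 μm; P ≈ 325 W

(a) λ_max = b/T = 2.898×10⁻³/3288 = 8.814×10⁻⁷ m = 0.881 μm.
Area A = 1.44 cm² = 1.44×10⁻⁴ m².
(b) P = εσAT⁴ = 0.341×5.670×10⁻⁸×1.44×10⁻⁴×(3288)⁴ = 325 W.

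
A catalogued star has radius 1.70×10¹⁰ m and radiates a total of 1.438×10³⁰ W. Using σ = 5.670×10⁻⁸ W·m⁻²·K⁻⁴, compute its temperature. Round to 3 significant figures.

Surface area A = 4πR² = 4π(1.70×10¹⁰ m)² = 3.63168×10²¹ m².
P = σAT⁴ ⇒ T = (P/(σA))^(1/4) = (1.438×10³⁰/(5.670×10⁻⁸×3.63168×10²¹))^(1/4) = 9.14×10³ K.

T ≈ 9.14×10³ K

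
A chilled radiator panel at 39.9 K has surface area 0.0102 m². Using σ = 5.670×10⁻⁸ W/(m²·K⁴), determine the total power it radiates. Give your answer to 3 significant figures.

P ≈ 1.47×10⁻³ W

Area A = 0.0102 m².
P = σAT⁴ = 5.670×10⁻⁸ × 0.0102 × (39.9)⁴ = 1.47×10⁻³ W.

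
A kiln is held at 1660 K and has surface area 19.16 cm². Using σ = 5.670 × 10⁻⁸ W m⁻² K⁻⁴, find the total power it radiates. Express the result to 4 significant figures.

P ≈ 824.9 W

Area A = 19.16 cm² = 1.916×10⁻³ m².
P = σAT⁴ = 5.670×10⁻⁸ × 1.916×10⁻³ × (1660)⁴ = 824.9 W.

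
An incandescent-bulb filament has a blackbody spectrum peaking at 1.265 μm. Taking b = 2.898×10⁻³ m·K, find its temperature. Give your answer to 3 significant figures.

T ≈ 2.29×10³ K

Wien's law gives T = b/λ_max = (2.898×10⁻³ m·K)/(1.265×10⁻⁶ m) = 2.29×10³ K.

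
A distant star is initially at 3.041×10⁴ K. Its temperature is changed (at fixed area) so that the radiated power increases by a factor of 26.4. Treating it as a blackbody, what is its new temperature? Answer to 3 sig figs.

T₂ ≈ 6.89×10⁴ K

P ∝ T⁴, so T₂/T₁ = (P₂/P₁)^(1/4) = (26.4)^(1/4) = 2.26674.
T₂ = 3.041×10⁴ × 2.26674 = 6.89×10⁴ K.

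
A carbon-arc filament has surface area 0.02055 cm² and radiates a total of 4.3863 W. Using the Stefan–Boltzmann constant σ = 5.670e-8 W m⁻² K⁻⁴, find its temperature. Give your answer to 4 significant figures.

T ≈ 2477 K

Area A = 0.02055 cm² = 2.055×10⁻⁶ m².
P = σAT⁴ ⇒ T = (P/(σA))^(1/4) = (4.3863/(5.670×10⁻⁸×2.055×10⁻⁶))^(1/4) = 2477 K.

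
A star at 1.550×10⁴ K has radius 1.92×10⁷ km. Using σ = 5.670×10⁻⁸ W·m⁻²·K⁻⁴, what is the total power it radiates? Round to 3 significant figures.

Surface area A = 4πR² = 4π(1.92×10¹⁰ m)² = 4.63247×10²¹ m².
P = σAT⁴ = 5.670×10⁻⁸ × 4.63247×10²¹ × (1.550×10⁴)⁴ = 1.52×10³¹ W.

P ≈ 1.52×10³¹ W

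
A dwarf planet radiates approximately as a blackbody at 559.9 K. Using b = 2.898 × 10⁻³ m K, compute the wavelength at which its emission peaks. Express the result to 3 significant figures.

λ_max ≈ 5.18 μm

Wien's displacement law: λ_max = b/T = (2.898×10⁻³ m·K)/(559.9 K) = 5.176×10⁻⁶ m.
That is 5.18 μm, in the infrared range.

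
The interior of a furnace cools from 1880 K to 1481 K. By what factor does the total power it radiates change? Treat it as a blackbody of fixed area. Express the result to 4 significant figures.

P₂/P₁ ≈ 0.3851

P ∝ T⁴, so P₂/P₁ = (T₂/T₁)⁴ = (1481/1880)⁴ = (0.787766)⁴ = 0.3851.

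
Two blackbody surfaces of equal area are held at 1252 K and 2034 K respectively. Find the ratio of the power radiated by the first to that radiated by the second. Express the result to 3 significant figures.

With equal areas, P₁/P₂ = (T₁/T₂)⁴ = (1252/2034)⁴ = 0.144.

P₁/P₂ ≈ 0.144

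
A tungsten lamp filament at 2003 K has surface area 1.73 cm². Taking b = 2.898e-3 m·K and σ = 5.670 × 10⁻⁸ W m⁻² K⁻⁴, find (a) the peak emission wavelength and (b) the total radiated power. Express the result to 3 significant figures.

λ_max ≈ 1.45×10³ nm; P ≈ 158 W

(a) λ_max = b/T = 2.898×10⁻³/2003 = 1.447×10⁻⁶ m = 1.45×10³ nm.
Area A = 1.73 cm² = 1.73×10⁻⁴ m².
(b) P = σAT⁴ = 5.670×10⁻⁸×1.73×10⁻⁴×(2003)⁴ = 158 W.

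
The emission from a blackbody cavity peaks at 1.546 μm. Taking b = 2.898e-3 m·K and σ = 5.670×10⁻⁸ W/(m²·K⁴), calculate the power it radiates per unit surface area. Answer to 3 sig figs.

Wien's law: T = b/λ_max = 2.898×10⁻³/1.546×10⁻⁶ = 1874.51 K.
Then I = σT⁴ = 5.670×10⁻⁸×(1874.51)⁴ = 7.00×10⁵ W/m².

I ≈ 7.00×10⁵ W/m²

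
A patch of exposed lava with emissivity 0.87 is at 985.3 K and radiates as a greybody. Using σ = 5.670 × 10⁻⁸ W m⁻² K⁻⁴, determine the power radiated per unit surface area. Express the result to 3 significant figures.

Stefan–Boltzmann: I = εσT⁴ = 0.87 × 5.670×10⁻⁸ × (985.3)⁴ = 4.65×10⁴ W/m².

I ≈ 4.65×10⁴ W/m²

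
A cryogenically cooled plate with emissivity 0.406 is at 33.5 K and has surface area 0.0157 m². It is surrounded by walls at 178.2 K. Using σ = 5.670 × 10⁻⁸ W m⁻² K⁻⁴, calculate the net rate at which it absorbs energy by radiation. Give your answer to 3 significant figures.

Area A = 0.0157 m².
Net radiated power P_net = εσA(T⁴ − T₀⁴) = 0.406×5.670×10⁻⁸×0.0157×(33.5⁴ − 178.2⁴).
T⁴ − T₀⁴ = 1.25945×10⁶ − 1.00840×10⁹ = -1.00714×10⁹ K⁴, so P_net = -0.364 W — negative, meaning a net gain of 0.364 W.

Net gain ≈ 0.364 W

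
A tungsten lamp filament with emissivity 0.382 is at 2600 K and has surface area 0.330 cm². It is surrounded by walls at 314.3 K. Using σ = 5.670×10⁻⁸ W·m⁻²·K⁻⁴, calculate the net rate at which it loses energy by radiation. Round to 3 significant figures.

Net loss ≈ 32.7 W

Area A = 0.330 cm² = 3.30×10⁻⁵ m².
Net radiated power P_net = εσA(T⁴ − T₀⁴) = 0.382×5.670×10⁻⁸×3.30×10⁻⁵×(2600⁴ − 314.3⁴).
T⁴ − T₀⁴ = 4.56976×10¹³ − 9.75838×10⁹ = 4.56878×10¹³ K⁴, so P_net = 32.7 W.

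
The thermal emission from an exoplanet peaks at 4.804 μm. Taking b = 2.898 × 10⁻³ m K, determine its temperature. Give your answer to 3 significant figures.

Wien's law gives T = b/λ_max = (2.898×10⁻³ m·K)/(4.804×10⁻⁶ m) = 603 K.

T ≈ 603 K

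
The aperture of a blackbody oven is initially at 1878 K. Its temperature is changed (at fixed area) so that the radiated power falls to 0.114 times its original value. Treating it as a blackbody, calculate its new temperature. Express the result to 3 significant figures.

T₂ ≈ 1.09×10³ K

P ∝ T⁴, so T₂/T₁ = (P₂/P₁)^(1/4) = (0.114)^(1/4) = 0.581067.
T₂ = 1878 × 0.581067 = 1.09×10³ K.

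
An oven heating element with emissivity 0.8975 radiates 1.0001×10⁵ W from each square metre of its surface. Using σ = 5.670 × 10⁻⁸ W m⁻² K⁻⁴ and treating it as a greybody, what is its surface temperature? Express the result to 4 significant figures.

T ≈ 1184 K

I = εσT⁴, so T = (I/εσ)^(1/4) = (1.0001×10⁵/(0.8975×5.670×10⁻⁸))^(1/4) = 1184 K.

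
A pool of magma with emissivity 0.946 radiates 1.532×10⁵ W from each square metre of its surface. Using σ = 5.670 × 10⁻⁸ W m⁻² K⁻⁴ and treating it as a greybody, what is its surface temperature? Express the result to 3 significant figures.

T ≈ 1.30×10³ K

I = εσT⁴, so T = (I/εσ)^(1/4) = (1.532×10⁵/(0.946×5.670×10⁻⁸))^(1/4) = 1.30×10³ K.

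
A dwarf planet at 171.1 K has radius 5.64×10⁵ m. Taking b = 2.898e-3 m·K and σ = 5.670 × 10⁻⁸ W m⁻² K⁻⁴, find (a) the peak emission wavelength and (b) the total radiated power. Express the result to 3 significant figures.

(a) λ_max = b/T = 2.898×10⁻³/171.1 = 1.694×10⁻⁵ m = 16.9 μm.
Surface area A = 4πR² = 4π(5.64×10⁵ m)² = 3.99731×10¹² m².
(b) P = σAT⁴ = 5.670×10⁻⁸×3.99731×10¹²×(171.1)⁴ = 1.94×10¹⁴ W.

λ_max ≈ 16.9 μm; P ≈ 1.94×10¹⁴ W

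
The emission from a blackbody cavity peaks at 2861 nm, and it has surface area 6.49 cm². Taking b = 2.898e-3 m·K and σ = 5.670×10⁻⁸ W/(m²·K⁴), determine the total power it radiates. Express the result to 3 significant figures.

P ≈ 38.7 W

Wien's law: T = b/λ_max = 2.898×10⁻³/2.861×10⁻⁶ = 1012.93 K.
Area A = 6.49 cm² = 6.49×10⁻⁴ m².
Then P = σAT⁴ = 5.670×10⁻⁸×6.49×10⁻⁴×(1012.93)⁴ = 38.7 W.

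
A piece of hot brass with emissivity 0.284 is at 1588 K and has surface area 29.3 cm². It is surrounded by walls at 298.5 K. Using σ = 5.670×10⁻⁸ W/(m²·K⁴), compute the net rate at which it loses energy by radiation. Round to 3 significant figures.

Area A = 29.3 cm² = 2.93×10⁻³ m².
Net radiated power P_net = εσA(T⁴ − T₀⁴) = 0.284×5.670×10⁻⁸×2.93×10⁻³×(1588⁴ − 298.5⁴).
T⁴ − T₀⁴ = 6.35919×10¹² − 7.93921×10⁹ = 6.35125×10¹² K⁴, so P_net = 300 W.

Net loss ≈ 300 W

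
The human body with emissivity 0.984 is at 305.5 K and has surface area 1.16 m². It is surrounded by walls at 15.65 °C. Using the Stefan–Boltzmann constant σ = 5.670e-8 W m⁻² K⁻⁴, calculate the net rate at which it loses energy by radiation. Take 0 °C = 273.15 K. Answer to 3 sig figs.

Surroundings: T = 15.65 °C + 273.15 = 288.80 K.
Area A = 1.16 m².
Net radiated power P_net = εσA(T⁴ − T₀⁴) = 0.984×5.670×10⁻⁸×1.16×(305.5⁴ − 288.80⁴).
T⁴ − T₀⁴ = 8.71054×10⁹ − 6.95647×10⁹ = 1.75407×10⁹ K⁴, so P_net = 114 W.

Net loss ≈ 114 W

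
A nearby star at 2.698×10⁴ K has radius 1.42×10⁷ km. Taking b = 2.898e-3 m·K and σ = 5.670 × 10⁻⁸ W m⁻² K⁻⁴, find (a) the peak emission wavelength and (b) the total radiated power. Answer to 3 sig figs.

(a) λ_max = b/T = 2.898×10⁻³/2.698×10⁴ = 1.074×10⁻⁷ m = 107 nm.
Surface area A = 4πR² = 4π(1.42×10¹⁰ m)² = 2.53388×10²¹ m².
(b) P = σAT⁴ = 5.670×10⁻⁸×2.53388×10²¹×(2.698×10⁴)⁴ = 7.61×10³¹ W.

λ_max ≈ 107 nm; P ≈ 7.61×10³¹ W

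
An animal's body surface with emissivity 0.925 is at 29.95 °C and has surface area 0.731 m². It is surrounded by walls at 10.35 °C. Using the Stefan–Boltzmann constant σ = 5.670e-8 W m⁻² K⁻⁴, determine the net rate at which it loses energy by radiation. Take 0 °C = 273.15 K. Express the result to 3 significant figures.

Net loss ≈ 75.9 W

T = 29.95 °C + 273.15 = 303.10 K.
Surroundings: T = 10.35 °C + 273.15 = 283.50 K.
Area A = 0.731 m².
Net radiated power P_net = εσA(T⁴ − T₀⁴) = 0.925×5.670×10⁻⁸×0.731×(303.10⁴ − 283.50⁴).
T⁴ − T₀⁴ = 8.44003×10⁹ − 6.45970×10⁹ = 1.98033×10⁹ K⁴, so P_net = 75.9 W.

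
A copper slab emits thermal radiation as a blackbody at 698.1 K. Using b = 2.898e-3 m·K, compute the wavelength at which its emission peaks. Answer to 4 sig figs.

λ_max ≈ 4.151 μm

Wien's displacement law: λ_max = b/T = (2.898×10⁻³ m·K)/(698.1 K) = 4.1513×10⁻⁶ m.
That is 4.151 μm, in the infrared range.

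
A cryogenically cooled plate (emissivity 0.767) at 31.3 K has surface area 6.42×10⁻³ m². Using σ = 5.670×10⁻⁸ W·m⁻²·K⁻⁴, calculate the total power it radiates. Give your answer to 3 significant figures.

P ≈ 2.68×10⁻⁴ W

Area A = 6.42×10⁻³ m².
P = εσAT⁴ = 0.767 × 5.670×10⁻⁸ × 6.42×10⁻³ × (31.3)⁴ = 2.68×10⁻⁴ W.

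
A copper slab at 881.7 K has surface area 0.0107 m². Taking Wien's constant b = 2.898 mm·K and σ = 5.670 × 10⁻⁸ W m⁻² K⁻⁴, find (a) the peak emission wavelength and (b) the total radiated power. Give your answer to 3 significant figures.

(a) λ_max = b/T = 2.898×10⁻³/881.7 = 3.287×10⁻⁶ m = 3.29 μm.
Area A = 0.0107 m².
(b) P = σAT⁴ = 5.670×10⁻⁸×0.0107×(881.7)⁴ = 367 W.

λ_max ≈ 3.29 μm; P ≈ 367 W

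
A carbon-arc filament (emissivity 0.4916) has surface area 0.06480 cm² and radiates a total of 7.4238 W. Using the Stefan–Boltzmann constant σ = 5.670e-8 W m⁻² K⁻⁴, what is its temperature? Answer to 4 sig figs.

T ≈ 2532 K

Area A = 0.06480 cm² = 6.480×10⁻⁶ m².
P = εσAT⁴ ⇒ T = (P/(εσA))^(1/4) = (7.4238/(0.4916×5.670×10⁻⁸×6.480×10⁻⁶))^(1/4) = 2532 K.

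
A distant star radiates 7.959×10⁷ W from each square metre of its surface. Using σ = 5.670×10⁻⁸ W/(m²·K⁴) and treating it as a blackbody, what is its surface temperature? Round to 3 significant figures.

T ≈ 6.12×10³ K

I = σT⁴, so T = (I/σ)^(1/4) = (7.959×10⁷/(5.670×10⁻⁸))^(1/4) = 6.12×10³ K.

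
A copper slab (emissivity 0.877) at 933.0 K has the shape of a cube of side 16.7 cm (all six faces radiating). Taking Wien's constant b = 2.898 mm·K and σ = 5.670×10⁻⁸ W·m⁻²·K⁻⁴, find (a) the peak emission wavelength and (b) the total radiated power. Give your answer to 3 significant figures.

(a) λ_max = b/T = 2.898×10⁻³/933.0 = 3.106×10⁻⁶ m = 3.11 μm.
Area A = 6s² = 6×(0.167 m)² = 0.167334 m².
(b) P = εσAT⁴ = 0.877×5.670×10⁻⁸×0.167334×(933.0)⁴ = 6.31×10³ W.

λ_max ≈ 3.11 μm; P ≈ 6.31×10³ W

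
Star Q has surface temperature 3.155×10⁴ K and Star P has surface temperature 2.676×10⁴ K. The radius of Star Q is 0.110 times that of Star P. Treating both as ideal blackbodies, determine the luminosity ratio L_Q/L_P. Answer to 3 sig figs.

L ∝ R²T⁴, so L_Q/L_P = (R_Q/R_P)²(T_Q/T_P)⁴ = (0.110)² × (3.155×10⁴/2.676×10⁴)⁴ = 0.0121 × 1.93220 = 0.0234.

L_Q/L_P ≈ 0.0234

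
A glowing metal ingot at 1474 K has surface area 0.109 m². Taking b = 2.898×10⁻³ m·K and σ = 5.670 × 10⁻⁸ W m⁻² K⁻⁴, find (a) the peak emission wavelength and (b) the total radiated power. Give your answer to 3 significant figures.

λ_max ≈ 1.97×10³ nm; P ≈ 2.92×10⁴ W

(a) λ_max = b/T = 2.898×10⁻³/1474 = 1.966×10⁻⁶ m = 1.97×10³ nm.
Area A = 0.109 m².
(b) P = σAT⁴ = 5.670×10⁻⁸×0.109×(1474)⁴ = 2.92×10⁴ W.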